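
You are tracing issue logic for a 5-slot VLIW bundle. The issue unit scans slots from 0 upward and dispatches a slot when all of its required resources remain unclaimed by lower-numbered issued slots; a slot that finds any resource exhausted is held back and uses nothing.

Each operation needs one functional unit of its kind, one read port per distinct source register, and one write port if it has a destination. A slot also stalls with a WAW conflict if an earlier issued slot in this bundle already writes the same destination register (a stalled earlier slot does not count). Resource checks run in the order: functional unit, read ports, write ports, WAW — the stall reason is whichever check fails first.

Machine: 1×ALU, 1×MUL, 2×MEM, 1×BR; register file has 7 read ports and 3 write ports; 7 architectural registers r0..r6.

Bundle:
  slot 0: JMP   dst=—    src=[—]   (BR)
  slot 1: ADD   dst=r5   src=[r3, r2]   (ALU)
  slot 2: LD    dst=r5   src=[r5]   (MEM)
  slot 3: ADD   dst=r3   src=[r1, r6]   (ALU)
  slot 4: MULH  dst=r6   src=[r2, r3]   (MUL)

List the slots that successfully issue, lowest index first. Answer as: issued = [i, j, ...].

[0] BR needs rd=0 wr=0: ok; after: ALU=1 MUL=1 MEM=2 BR=0, R=7, W=3
[1] ALU needs rd=2 wr=1: ok; after: ALU=0 MUL=1 MEM=2 BR=0, R=5, W=2
[2] MEM needs rd=1 wr=1: WAW; after: ALU=0 MUL=1 MEM=2 BR=0, R=5, W=2
[3] ALU needs rd=2 wr=1: FU; after: ALU=0 MUL=1 MEM=2 BR=0, R=5, W=2
[4] MUL needs rd=2 wr=1: ok; after: ALU=0 MUL=0 MEM=2 BR=0, R=3, W=1

issued = [0, 1, 4]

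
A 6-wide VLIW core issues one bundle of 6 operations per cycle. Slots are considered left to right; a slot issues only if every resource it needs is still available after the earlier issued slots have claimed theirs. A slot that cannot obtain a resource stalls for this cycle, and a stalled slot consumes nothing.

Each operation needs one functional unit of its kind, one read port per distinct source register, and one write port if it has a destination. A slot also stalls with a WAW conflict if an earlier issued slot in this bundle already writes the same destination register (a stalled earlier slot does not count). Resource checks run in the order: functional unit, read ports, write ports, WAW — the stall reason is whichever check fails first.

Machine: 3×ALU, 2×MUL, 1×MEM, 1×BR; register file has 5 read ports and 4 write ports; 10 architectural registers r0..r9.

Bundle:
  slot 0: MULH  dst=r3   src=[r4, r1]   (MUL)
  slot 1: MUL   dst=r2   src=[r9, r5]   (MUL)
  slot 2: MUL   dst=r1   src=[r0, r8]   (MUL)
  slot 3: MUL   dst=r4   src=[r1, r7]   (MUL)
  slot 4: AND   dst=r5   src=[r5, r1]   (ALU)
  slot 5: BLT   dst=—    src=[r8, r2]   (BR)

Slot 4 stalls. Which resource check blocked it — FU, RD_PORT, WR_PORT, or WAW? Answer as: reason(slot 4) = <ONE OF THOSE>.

#0 MUL src=r4,r1 dispatched  <A:3 Mu:1 Ld:1 B:1 rd:3 wr:3>
#1 MUL src=r9,r5 dispatched  <A:3 Mu:0 Ld:1 B:1 rd:1 wr:2>
#2 MUL src=r0,r8 held:FU  <A:3 Mu:0 Ld:1 B:1 rd:1 wr:2>
#3 MUL src=r1,r7 held:FU  <A:3 Mu:0 Ld:1 B:1 rd:1 wr:2>
#4 ALU src=r5,r1 held:RD_PORT  <A:3 Mu:0 Ld:1 B:1 rd:1 wr:2>
#5 BR src=r8,r2 held:RD_PORT  <A:3 Mu:0 Ld:1 B:1 rd:1 wr:2>

reason(slot 4) = RD_PORT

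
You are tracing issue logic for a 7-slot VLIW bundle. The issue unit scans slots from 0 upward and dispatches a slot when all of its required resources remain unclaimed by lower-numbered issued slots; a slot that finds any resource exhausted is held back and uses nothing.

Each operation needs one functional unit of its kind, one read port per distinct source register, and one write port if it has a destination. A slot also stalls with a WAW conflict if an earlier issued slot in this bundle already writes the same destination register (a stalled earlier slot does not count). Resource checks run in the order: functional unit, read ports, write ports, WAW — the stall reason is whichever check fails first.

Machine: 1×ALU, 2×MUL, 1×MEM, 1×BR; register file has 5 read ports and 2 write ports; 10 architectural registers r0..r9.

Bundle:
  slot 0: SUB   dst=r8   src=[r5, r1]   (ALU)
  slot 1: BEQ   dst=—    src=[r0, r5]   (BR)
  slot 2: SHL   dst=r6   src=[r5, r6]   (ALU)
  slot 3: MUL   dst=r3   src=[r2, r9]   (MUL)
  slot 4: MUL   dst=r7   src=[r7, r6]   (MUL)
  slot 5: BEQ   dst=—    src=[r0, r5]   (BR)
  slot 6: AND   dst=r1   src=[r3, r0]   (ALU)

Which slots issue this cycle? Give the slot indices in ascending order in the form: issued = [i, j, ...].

(0) want 1×ALU +2rd +1wr — yes → AL0|MU2|ME1|BR1|rd3|wr1
(1) want 1×BR +2rd +0wr — yes → AL0|MU2|ME1|BR0|rd1|wr1
(2) want 1×ALU +2rd +1wr — FU → AL0|MU2|ME1|BR0|rd1|wr1
(3) want 1×MUL +2rd +1wr — RD_PORT → AL0|MU2|ME1|BR0|rd1|wr1
(4) want 1×MUL +2rd +1wr — RD_PORT → AL0|MU2|ME1|BR0|rd1|wr1
(5) want 1×BR +2rd +0wr — FU → AL0|MU2|ME1|BR0|rd1|wr1
(6) want 1×ALU +2rd +1wr — FU → AL0|MU2|ME1|BR0|rd1|wr1

issued = [0, 1]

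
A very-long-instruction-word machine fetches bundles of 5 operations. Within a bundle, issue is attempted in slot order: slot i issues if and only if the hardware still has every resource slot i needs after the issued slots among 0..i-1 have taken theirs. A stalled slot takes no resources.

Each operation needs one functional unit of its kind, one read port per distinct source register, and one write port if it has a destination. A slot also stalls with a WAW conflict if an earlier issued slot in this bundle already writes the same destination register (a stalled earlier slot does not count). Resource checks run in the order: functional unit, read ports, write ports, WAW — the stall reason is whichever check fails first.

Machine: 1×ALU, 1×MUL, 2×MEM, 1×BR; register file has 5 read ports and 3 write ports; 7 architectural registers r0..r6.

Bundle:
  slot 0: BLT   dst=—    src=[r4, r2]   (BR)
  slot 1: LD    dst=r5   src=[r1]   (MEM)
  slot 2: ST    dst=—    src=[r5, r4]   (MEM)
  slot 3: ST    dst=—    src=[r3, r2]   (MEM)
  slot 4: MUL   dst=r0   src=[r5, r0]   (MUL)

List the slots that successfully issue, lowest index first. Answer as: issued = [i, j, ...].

issued = [0, 1, 2]

slot 0 (BR): ISSUE — free A1,Mu1,Ld2,B0 rp3 wp3
slot 1 (MEM): ISSUE — free A1,Mu1,Ld1,B0 rp2 wp2
slot 2 (MEM): ISSUE — free A1,Mu1,Ld0,B0 rp0 wp2
slot 3 (MEM): stall FU — free A1,Mu1,Ld0,B0 rp0 wp2
slot 4 (MUL): stall RD_PORT — free A1,Mu1,Ld0,B0 rp0 wp2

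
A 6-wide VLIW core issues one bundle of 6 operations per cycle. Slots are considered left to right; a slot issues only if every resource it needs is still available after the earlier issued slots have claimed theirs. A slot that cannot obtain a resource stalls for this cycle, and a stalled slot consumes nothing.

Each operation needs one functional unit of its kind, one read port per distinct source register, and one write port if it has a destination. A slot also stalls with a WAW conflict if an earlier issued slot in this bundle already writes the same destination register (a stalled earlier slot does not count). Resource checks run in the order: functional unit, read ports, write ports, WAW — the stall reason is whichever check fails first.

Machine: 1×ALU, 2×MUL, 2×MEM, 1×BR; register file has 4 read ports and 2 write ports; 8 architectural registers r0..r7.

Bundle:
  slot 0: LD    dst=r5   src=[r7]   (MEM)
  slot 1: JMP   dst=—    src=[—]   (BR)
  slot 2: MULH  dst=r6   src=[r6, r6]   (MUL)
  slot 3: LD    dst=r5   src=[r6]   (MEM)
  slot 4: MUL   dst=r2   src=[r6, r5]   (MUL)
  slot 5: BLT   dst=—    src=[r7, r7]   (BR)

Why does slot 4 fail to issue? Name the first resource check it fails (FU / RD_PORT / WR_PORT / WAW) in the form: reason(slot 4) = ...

reason(slot 4) = WR_PORT

slot 0 (MEM): ISSUE — free A1,Mu2,Ld1,B1 rp3 wp1
slot 1 (BR): ISSUE — free A1,Mu2,Ld1,B0 rp3 wp1
slot 2 (MUL): ISSUE — free A1,Mu1,Ld1,B0 rp2 wp0
slot 3 (MEM): stall WR_PORT — free A1,Mu1,Ld1,B0 rp2 wp0
slot 4 (MUL): stall WR_PORT — free A1,Mu1,Ld1,B0 rp2 wp0
slot 5 (BR): stall FU — free A1,Mu1,Ld1,B0 rp2 wp0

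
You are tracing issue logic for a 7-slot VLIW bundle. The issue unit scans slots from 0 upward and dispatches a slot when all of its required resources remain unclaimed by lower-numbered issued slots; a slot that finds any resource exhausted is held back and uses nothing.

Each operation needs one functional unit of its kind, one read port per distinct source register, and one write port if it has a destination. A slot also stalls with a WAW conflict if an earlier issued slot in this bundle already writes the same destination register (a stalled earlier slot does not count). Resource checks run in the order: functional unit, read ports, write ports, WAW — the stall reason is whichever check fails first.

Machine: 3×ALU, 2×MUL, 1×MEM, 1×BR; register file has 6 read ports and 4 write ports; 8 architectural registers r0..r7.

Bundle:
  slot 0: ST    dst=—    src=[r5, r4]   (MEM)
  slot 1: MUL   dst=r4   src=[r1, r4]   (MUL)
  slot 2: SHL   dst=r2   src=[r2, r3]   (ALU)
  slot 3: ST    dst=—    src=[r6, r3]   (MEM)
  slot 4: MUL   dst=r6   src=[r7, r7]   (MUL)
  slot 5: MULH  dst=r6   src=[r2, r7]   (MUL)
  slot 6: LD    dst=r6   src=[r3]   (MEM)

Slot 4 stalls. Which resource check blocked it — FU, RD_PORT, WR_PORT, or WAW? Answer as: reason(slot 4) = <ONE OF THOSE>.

slot 0 (MEM): ISSUE — free A3,Mu2,Ld0,B1 rp4 wp4
slot 1 (MUL): ISSUE — free A3,Mu1,Ld0,B1 rp2 wp3
slot 2 (ALU): ISSUE — free A2,Mu1,Ld0,B1 rp0 wp2
slot 3 (MEM): stall FU — free A2,Mu1,Ld0,B1 rp0 wp2
slot 4 (MUL): stall RD_PORT — free A2,Mu1,Ld0,B1 rp0 wp2
slot 5 (MUL): stall RD_PORT — free A2,Mu1,Ld0,B1 rp0 wp2
slot 6 (MEM): stall FU — free A2,Mu1,Ld0,B1 rp0 wp2

reason(slot 4) = RD_PORT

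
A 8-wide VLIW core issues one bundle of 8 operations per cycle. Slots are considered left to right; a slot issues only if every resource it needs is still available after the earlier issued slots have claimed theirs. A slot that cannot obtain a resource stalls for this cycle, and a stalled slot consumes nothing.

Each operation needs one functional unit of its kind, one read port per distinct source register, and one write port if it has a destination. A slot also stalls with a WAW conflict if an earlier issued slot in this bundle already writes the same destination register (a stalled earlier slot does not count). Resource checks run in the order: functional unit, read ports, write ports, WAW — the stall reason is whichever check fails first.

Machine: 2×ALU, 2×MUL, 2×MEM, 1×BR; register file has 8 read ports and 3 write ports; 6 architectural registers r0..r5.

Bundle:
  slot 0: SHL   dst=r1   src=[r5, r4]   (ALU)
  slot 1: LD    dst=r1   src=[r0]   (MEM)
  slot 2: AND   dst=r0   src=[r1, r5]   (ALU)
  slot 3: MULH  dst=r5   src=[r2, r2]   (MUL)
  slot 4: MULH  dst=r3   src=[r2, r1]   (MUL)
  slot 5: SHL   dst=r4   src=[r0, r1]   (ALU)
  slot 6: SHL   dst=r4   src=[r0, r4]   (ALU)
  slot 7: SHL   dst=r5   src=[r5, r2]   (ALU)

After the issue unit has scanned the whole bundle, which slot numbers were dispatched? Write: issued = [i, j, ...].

issued = [0, 2, 3]

#0 ALU src=r5,r4 dispatched  <A:1 Mu:2 Ld:2 B:1 rd:6 wr:2>
#1 MEM src=r0 held:WAW  <A:1 Mu:2 Ld:2 B:1 rd:6 wr:2>
#2 ALU src=r1,r5 dispatched  <A:0 Mu:2 Ld:2 B:1 rd:4 wr:1>
#3 MUL src=r2,r2 dispatched  <A:0 Mu:1 Ld:2 B:1 rd:3 wr:0>
#4 MUL src=r2,r1 held:WR_PORT  <A:0 Mu:1 Ld:2 B:1 rd:3 wr:0>
#5 ALU src=r0,r1 held:FU  <A:0 Mu:1 Ld:2 B:1 rd:3 wr:0>
#6 ALU src=r0,r4 held:FU  <A:0 Mu:1 Ld:2 B:1 rd:3 wr:0>
#7 ALU src=r5,r2 held:FU  <A:0 Mu:1 Ld:2 B:1 rd:3 wr:0>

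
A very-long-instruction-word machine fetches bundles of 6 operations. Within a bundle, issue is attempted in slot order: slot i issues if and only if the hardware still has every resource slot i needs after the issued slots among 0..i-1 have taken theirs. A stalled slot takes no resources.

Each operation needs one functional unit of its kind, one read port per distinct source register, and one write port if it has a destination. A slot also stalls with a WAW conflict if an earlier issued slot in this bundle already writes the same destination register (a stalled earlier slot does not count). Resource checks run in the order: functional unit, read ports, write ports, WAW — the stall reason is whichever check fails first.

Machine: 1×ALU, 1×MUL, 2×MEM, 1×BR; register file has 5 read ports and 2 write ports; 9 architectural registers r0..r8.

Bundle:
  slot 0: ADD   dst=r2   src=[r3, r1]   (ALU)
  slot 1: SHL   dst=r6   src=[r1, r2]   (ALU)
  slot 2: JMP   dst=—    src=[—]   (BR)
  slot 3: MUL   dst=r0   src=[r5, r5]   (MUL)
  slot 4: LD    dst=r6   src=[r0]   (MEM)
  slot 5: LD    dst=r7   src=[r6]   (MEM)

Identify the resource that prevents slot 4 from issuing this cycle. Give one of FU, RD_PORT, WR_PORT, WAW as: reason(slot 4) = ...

reason(slot 4) = WR_PORT

#0 ALU src=r3,r1 dispatched  <A:0 Mu:1 Ld:2 B:1 rd:3 wr:1>
#1 ALU src=r1,r2 held:FU  <A:0 Mu:1 Ld:2 B:1 rd:3 wr:1>
#2 BR src=- dispatched  <A:0 Mu:1 Ld:2 B:0 rd:3 wr:1>
#3 MUL src=r5,r5 dispatched  <A:0 Mu:0 Ld:2 B:0 rd:2 wr:0>
#4 MEM src=r0 held:WR_PORT  <A:0 Mu:0 Ld:2 B:0 rd:2 wr:0>
#5 MEM src=r6 held:WR_PORT  <A:0 Mu:0 Ld:2 B:0 rd:2 wr:0>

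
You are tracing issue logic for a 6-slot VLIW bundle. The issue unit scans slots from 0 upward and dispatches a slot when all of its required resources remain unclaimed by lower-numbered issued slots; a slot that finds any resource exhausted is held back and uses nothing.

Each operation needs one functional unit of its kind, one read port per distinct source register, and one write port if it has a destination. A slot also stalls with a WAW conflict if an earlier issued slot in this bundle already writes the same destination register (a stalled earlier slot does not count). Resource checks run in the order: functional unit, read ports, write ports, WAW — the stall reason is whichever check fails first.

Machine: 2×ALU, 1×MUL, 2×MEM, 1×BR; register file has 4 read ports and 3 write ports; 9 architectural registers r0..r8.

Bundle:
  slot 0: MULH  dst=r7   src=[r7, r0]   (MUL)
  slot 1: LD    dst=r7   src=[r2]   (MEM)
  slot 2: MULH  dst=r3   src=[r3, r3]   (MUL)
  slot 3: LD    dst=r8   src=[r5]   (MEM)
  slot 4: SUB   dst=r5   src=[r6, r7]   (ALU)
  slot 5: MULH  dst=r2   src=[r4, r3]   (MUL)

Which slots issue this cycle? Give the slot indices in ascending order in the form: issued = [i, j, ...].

(0) want 1×MUL +2rd +1wr — yes → AL2|MU0|ME2|BR1|rd2|wr2
(1) want 1×MEM +1rd +1wr — WAW → AL2|MU0|ME2|BR1|rd2|wr2
(2) want 1×MUL +1rd +1wr — FU → AL2|MU0|ME2|BR1|rd2|wr2
(3) want 1×MEM +1rd +1wr — yes → AL2|MU0|ME1|BR1|rd1|wr1
(4) want 1×ALU +2rd +1wr — RD_PORT → AL2|MU0|ME1|BR1|rd1|wr1
(5) want 1×MUL +2rd +1wr — FU → AL2|MU0|ME1|BR1|rd1|wr1

issued = [0, 3]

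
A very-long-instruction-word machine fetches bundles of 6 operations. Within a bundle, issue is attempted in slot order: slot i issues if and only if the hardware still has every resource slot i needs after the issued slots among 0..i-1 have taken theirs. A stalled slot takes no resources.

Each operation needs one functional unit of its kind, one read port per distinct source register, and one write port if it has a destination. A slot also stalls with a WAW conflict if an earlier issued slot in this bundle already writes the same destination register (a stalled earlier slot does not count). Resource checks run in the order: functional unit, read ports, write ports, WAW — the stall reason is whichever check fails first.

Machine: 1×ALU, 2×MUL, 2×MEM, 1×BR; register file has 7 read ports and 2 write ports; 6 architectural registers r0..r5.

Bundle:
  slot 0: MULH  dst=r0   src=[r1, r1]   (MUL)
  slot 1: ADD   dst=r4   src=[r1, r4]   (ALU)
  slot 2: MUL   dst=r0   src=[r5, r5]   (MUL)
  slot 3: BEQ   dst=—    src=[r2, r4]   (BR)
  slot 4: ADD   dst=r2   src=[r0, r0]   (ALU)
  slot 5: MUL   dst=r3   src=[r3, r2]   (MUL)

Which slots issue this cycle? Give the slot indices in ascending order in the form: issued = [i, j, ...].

issued = [0, 1, 3]

[0] MUL needs rd=1 wr=1: ok; after: ALU=1 MUL=1 MEM=2 BR=1, R=6, W=1
[1] ALU needs rd=2 wr=1: ok; after: ALU=0 MUL=1 MEM=2 BR=1, R=4, W=0
[2] MUL needs rd=1 wr=1: WR_PORT; after: ALU=0 MUL=1 MEM=2 BR=1, R=4, W=0
[3] BR needs rd=2 wr=0: ok; after: ALU=0 MUL=1 MEM=2 BR=0, R=2, W=0
[4] ALU needs rd=1 wr=1: FU; after: ALU=0 MUL=1 MEM=2 BR=0, R=2, W=0
[5] MUL needs rd=2 wr=1: WR_PORT; after: ALU=0 MUL=1 MEM=2 BR=0, R=2, W=0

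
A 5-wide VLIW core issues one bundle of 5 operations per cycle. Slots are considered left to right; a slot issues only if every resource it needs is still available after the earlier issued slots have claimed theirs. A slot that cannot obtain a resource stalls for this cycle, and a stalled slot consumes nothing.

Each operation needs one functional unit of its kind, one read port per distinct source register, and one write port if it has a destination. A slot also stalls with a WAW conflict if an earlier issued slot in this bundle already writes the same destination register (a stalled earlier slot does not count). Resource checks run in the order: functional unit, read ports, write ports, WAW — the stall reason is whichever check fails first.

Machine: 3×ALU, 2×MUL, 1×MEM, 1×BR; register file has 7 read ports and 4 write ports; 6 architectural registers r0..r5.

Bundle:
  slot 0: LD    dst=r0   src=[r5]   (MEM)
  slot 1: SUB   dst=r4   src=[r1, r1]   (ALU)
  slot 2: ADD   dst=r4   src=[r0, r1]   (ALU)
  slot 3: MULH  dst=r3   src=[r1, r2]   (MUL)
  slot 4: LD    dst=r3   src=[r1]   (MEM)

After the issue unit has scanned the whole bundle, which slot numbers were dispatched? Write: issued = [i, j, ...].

issued = [0, 1, 3]

slot 0 (MEM): ISSUE — free A3,Mu2,Ld0,B1 rp6 wp3
slot 1 (ALU): ISSUE — free A2,Mu2,Ld0,B1 rp5 wp2
slot 2 (ALU): stall WAW — free A2,Mu2,Ld0,B1 rp5 wp2
slot 3 (MUL): ISSUE — free A2,Mu1,Ld0,B1 rp3 wp1
slot 4 (MEM): stall FU — free A2,Mu1,Ld0,B1 rp3 wp1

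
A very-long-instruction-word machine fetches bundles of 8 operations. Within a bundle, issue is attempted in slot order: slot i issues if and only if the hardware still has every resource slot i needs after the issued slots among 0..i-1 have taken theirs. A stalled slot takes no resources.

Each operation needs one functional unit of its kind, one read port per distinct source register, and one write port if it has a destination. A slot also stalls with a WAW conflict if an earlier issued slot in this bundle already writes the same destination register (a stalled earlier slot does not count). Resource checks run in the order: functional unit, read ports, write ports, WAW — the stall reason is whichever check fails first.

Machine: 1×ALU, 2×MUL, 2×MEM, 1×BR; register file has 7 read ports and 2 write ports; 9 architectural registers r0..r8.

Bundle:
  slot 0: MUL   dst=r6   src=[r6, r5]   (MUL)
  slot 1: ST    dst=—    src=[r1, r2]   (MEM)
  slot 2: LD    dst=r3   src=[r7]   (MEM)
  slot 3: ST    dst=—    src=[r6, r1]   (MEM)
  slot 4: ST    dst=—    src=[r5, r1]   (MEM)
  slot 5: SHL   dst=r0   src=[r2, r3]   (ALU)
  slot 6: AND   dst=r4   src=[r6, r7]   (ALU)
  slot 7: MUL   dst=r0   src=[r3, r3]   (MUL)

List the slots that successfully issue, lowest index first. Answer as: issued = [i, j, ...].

issued = [0, 1, 2]

slot 0 (MUL): ISSUE — free A1,Mu1,Ld2,B1 rp5 wp1
slot 1 (MEM): ISSUE — free A1,Mu1,Ld1,B1 rp3 wp1
slot 2 (MEM): ISSUE — free A1,Mu1,Ld0,B1 rp2 wp0
slot 3 (MEM): stall FU — free A1,Mu1,Ld0,B1 rp2 wp0
slot 4 (MEM): stall FU — free A1,Mu1,Ld0,B1 rp2 wp0
slot 5 (ALU): stall WR_PORT — free A1,Mu1,Ld0,B1 rp2 wp0
slot 6 (ALU): stall WR_PORT — free A1,Mu1,Ld0,B1 rp2 wp0
slot 7 (MUL): stall WR_PORT — free A1,Mu1,Ld0,B1 rp2 wp0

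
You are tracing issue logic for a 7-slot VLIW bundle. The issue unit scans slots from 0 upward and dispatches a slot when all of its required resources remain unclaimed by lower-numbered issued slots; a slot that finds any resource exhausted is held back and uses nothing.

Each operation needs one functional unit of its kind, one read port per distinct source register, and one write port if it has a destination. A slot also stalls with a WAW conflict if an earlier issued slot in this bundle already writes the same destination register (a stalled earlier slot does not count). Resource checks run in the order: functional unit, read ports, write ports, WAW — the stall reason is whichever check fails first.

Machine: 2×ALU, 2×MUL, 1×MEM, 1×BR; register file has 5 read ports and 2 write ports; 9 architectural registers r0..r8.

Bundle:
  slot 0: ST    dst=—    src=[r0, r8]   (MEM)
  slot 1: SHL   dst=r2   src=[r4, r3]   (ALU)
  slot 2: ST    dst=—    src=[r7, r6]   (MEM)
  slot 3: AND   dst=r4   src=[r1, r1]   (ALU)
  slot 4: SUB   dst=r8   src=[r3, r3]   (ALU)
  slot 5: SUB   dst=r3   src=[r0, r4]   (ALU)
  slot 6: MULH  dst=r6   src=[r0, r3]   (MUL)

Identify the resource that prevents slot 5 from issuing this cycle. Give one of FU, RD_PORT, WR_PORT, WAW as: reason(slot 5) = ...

reason(slot 5) = FU

  0. MEM ⇒ go  {2A/2Mu/0Ld/1B | 3r 2w}
  1. ALU→r2 ⇒ go  {1A/2Mu/0Ld/1B | 1r 1w}
  2. MEM ⇒ no(FU)  {1A/2Mu/0Ld/1B | 1r 1w}
  3. ALU→r4 ⇒ go  {0A/2Mu/0Ld/1B | 0r 0w}
  4. ALU→r8 ⇒ no(FU)  {0A/2Mu/0Ld/1B | 0r 0w}
  5. ALU→r3 ⇒ no(FU)  {0A/2Mu/0Ld/1B | 0r 0w}
  6. MUL→r6 ⇒ no(RD_PORT)  {0A/2Mu/0Ld/1B | 0r 0w}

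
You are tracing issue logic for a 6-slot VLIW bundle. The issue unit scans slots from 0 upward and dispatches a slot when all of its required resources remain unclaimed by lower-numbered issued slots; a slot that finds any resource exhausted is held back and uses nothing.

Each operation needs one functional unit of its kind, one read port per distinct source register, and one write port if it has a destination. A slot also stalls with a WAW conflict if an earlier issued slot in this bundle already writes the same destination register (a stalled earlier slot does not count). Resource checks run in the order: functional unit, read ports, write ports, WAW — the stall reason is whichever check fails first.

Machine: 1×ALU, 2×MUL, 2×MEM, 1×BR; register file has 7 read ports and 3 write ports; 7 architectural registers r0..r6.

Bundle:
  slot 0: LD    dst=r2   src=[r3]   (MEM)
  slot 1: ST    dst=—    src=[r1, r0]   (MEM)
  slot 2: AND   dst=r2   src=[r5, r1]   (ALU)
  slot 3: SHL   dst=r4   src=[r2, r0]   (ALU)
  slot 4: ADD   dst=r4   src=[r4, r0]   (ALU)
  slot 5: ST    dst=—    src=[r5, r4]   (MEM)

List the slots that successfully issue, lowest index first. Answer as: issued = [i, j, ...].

issued = [0, 1, 3]

  0. MEM→r2 ⇒ go  {1A/2Mu/1Ld/1B | 6r 2w}
  1. MEM ⇒ go  {1A/2Mu/0Ld/1B | 4r 2w}
  2. ALU→r2 ⇒ no(WAW)  {1A/2Mu/0Ld/1B | 4r 2w}
  3. ALU→r4 ⇒ go  {0A/2Mu/0Ld/1B | 2r 1w}
  4. ALU→r4 ⇒ no(FU)  {0A/2Mu/0Ld/1B | 2r 1w}
  5. MEM ⇒ no(FU)  {0A/2Mu/0Ld/1B | 2r 1w}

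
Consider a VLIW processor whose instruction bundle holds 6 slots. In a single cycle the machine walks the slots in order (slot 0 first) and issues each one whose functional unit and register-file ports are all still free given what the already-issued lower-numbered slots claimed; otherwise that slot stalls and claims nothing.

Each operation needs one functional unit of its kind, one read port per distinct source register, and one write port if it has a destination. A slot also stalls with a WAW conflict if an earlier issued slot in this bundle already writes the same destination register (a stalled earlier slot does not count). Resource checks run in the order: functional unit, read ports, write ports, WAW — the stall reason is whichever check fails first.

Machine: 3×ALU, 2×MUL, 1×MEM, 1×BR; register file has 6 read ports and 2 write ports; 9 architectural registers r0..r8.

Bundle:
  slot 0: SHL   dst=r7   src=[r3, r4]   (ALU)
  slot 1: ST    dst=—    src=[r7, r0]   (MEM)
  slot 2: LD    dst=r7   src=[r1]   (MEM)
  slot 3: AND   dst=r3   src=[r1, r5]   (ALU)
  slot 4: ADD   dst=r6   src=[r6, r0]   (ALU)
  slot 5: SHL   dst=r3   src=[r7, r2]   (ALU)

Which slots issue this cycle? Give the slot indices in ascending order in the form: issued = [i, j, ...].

issued = [0, 1, 3]

(0) want 1×ALU +2rd +1wr — yes → AL2|MU2|ME1|BR1|rd4|wr1
(1) want 1×MEM +2rd +0wr — yes → AL2|MU2|ME0|BR1|rd2|wr1
(2) want 1×MEM +1rd +1wr — FU → AL2|MU2|ME0|BR1|rd2|wr1
(3) want 1×ALU +2rd +1wr — yes → AL1|MU2|ME0|BR1|rd0|wr0
(4) want 1×ALU +2rd +1wr — RD_PORT → AL1|MU2|ME0|BR1|rd0|wr0
(5) want 1×ALU +2rd +1wr — RD_PORT → AL1|MU2|ME0|BR1|rd0|wr0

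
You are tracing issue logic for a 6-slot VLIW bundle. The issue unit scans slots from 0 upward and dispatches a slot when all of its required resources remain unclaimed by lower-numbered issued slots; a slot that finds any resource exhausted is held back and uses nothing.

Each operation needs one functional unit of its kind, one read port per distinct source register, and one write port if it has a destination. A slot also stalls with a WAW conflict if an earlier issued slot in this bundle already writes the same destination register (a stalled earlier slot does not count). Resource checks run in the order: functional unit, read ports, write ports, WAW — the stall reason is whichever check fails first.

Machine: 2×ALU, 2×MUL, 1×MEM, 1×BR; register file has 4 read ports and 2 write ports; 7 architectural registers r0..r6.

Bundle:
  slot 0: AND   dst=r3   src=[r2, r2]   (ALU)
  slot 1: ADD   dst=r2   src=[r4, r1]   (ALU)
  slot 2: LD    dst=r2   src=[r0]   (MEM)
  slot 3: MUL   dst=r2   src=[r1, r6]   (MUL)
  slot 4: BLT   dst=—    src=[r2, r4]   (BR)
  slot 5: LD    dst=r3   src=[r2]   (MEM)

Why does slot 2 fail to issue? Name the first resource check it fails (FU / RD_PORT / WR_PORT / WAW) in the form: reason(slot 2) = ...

reason(slot 2) = WR_PORT

[0] ALU needs rd=1 wr=1: ok; after: ALU=1 MUL=2 MEM=1 BR=1, R=3, W=1
[1] ALU needs rd=2 wr=1: ok; after: ALU=0 MUL=2 MEM=1 BR=1, R=1, W=0
[2] MEM needs rd=1 wr=1: WR_PORT; after: ALU=0 MUL=2 MEM=1 BR=1, R=1, W=0
[3] MUL needs rd=2 wr=1: RD_PORT; after: ALU=0 MUL=2 MEM=1 BR=1, R=1, W=0
[4] BR needs rd=2 wr=0: RD_PORT; after: ALU=0 MUL=2 MEM=1 BR=1, R=1, W=0
[5] MEM needs rd=1 wr=1: WR_PORT; after: ALU=0 MUL=2 MEM=1 BR=1, R=1, W=0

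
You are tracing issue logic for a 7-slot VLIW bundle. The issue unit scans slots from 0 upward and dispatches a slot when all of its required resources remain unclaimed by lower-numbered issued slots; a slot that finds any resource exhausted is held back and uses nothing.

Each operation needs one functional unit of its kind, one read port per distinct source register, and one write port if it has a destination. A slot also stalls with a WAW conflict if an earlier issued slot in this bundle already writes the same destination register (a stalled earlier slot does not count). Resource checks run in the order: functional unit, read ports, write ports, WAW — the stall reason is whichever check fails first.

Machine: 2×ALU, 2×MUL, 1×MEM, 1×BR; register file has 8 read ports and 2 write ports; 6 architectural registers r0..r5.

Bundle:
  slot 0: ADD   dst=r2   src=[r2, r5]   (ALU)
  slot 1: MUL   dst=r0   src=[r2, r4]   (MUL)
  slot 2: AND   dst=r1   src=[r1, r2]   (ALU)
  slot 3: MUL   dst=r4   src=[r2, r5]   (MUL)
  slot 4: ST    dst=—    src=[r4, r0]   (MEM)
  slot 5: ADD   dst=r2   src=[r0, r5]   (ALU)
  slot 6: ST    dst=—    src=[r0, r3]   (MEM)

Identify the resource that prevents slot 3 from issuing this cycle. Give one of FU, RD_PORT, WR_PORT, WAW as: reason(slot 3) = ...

#0 ALU src=r2,r5 dispatched  <A:1 Mu:2 Ld:1 B:1 rd:6 wr:1>
#1 MUL src=r2,r4 dispatched  <A:1 Mu:1 Ld:1 B:1 rd:4 wr:0>
#2 ALU src=r1,r2 held:WR_PORT  <A:1 Mu:1 Ld:1 B:1 rd:4 wr:0>
#3 MUL src=r2,r5 held:WR_PORT  <A:1 Mu:1 Ld:1 B:1 rd:4 wr:0>
#4 MEM src=r4,r0 dispatched  <A:1 Mu:1 Ld:0 B:1 rd:2 wr:0>
#5 ALU src=r0,r5 held:WR_PORT  <A:1 Mu:1 Ld:0 B:1 rd:2 wr:0>
#6 MEM src=r0,r3 held:FU  <A:1 Mu:1 Ld:0 B:1 rd:2 wr:0>

reason(slot 3) = WR_PORT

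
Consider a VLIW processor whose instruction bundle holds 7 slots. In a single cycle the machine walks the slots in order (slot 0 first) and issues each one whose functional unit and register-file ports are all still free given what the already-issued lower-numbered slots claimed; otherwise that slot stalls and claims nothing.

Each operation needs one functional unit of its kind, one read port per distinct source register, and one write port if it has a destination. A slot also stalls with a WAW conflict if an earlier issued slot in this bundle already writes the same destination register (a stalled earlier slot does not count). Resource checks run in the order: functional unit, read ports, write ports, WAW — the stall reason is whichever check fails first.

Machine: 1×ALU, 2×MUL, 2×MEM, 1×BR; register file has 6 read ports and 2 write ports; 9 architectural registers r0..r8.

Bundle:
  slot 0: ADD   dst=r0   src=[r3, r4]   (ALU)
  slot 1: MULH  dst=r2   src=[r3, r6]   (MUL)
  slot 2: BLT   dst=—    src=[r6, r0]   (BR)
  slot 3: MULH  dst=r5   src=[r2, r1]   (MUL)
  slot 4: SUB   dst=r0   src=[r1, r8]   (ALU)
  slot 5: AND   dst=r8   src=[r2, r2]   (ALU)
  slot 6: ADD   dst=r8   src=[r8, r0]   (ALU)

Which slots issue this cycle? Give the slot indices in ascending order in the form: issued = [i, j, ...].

  0. ALU→r0 ⇒ go  {0A/2Mu/2Ld/1B | 4r 1w}
  1. MUL→r2 ⇒ go  {0A/1Mu/2Ld/1B | 2r 0w}
  2. BR ⇒ go  {0A/1Mu/2Ld/0B | 0r 0w}
  3. MUL→r5 ⇒ no(RD_PORT)  {0A/1Mu/2Ld/0B | 0r 0w}
  4. ALU→r0 ⇒ no(FU)  {0A/1Mu/2Ld/0B | 0r 0w}
  5. ALU→r8 ⇒ no(FU)  {0A/1Mu/2Ld/0B | 0r 0w}
  6. ALU→r8 ⇒ no(FU)  {0A/1Mu/2Ld/0B | 0r 0w}

issued = [0, 1, 2]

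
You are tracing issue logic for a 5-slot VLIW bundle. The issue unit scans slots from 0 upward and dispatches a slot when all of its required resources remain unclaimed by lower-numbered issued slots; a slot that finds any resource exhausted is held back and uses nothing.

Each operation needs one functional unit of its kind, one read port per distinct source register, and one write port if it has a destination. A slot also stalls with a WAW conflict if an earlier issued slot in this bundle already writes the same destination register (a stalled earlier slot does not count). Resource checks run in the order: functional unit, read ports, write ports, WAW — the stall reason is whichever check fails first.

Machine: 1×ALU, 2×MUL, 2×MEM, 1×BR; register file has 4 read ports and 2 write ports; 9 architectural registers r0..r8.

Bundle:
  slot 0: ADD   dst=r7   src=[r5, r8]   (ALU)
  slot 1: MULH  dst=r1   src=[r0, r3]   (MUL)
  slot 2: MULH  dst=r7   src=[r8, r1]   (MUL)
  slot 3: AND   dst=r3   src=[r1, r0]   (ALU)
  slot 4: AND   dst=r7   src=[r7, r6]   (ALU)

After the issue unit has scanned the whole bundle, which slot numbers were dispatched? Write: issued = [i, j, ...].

#0 ALU src=r5,r8 dispatched  <A:0 Mu:2 Ld:2 B:1 rd:2 wr:1>
#1 MUL src=r0,r3 dispatched  <A:0 Mu:1 Ld:2 B:1 rd:0 wr:0>
#2 MUL src=r8,r1 held:RD_PORT  <A:0 Mu:1 Ld:2 B:1 rd:0 wr:0>
#3 ALU src=r1,r0 held:FU  <A:0 Mu:1 Ld:2 B:1 rd:0 wr:0>
#4 ALU src=r7,r6 held:FU  <A:0 Mu:1 Ld:2 B:1 rd:0 wr:0>

issued = [0, 1]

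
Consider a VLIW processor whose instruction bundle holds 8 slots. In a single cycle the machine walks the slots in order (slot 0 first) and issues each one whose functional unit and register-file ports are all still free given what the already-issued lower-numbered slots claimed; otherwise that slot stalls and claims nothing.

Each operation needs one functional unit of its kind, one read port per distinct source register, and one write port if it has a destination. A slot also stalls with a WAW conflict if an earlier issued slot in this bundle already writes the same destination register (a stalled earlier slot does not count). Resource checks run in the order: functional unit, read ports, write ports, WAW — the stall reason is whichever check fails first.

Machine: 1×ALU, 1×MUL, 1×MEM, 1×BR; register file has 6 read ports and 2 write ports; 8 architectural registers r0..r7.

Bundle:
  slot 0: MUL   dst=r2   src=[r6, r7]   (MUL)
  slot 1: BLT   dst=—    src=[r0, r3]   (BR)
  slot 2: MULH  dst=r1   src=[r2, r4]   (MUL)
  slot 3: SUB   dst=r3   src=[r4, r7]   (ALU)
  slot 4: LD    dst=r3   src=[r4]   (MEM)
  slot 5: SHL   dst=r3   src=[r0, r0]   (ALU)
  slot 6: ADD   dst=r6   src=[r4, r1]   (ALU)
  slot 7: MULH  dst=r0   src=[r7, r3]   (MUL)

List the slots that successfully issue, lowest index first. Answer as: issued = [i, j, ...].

issued = [0, 1, 3]

(0) want 1×MUL +2rd +1wr — yes → AL1|MU0|ME1|BR1|rd4|wr1
(1) want 1×BR +2rd +0wr — yes → AL1|MU0|ME1|BR0|rd2|wr1
(2) want 1×MUL +2rd +1wr — FU → AL1|MU0|ME1|BR0|rd2|wr1
(3) want 1×ALU +2rd +1wr — yes → AL0|MU0|ME1|BR0|rd0|wr0
(4) want 1×MEM +1rd +1wr — RD_PORT → AL0|MU0|ME1|BR0|rd0|wr0
(5) want 1×ALU +1rd +1wr — FU → AL0|MU0|ME1|BR0|rd0|wr0
(6) want 1×ALU +2rd +1wr — FU → AL0|MU0|ME1|BR0|rd0|wr0
(7) want 1×MUL +2rd +1wr — FU → AL0|MU0|ME1|BR0|rd0|wr0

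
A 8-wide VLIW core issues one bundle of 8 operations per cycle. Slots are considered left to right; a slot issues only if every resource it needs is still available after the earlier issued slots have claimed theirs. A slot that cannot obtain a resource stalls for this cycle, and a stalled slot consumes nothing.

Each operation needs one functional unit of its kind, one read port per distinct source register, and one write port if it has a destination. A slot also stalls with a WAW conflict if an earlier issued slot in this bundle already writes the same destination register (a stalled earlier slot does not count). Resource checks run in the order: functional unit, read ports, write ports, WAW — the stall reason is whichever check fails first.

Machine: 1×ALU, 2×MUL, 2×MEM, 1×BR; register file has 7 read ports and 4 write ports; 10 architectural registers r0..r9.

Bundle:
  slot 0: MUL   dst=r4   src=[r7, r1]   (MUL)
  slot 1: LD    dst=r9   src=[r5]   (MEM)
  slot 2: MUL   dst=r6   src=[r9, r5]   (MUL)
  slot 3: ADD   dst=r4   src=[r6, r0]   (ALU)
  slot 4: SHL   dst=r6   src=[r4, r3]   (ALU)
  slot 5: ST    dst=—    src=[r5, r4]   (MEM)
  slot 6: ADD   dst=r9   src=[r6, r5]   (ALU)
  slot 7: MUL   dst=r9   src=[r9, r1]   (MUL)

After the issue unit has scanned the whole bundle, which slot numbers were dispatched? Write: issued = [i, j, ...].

[0] MUL needs rd=2 wr=1: ok; after: ALU=1 MUL=1 MEM=2 BR=1, R=5, W=3
[1] MEM needs rd=1 wr=1: ok; after: ALU=1 MUL=1 MEM=1 BR=1, R=4, W=2
[2] MUL needs rd=2 wr=1: ok; after: ALU=1 MUL=0 MEM=1 BR=1, R=2, W=1
[3] ALU needs rd=2 wr=1: WAW; after: ALU=1 MUL=0 MEM=1 BR=1, R=2, W=1
[4] ALU needs rd=2 wr=1: WAW; after: ALU=1 MUL=0 MEM=1 BR=1, R=2, W=1
[5] MEM needs rd=2 wr=0: ok; after: ALU=1 MUL=0 MEM=0 BR=1, R=0, W=1
[6] ALU needs rd=2 wr=1: RD_PORT; after: ALU=1 MUL=0 MEM=0 BR=1, R=0, W=1
[7] MUL needs rd=2 wr=1: FU; after: ALU=1 MUL=0 MEM=0 BR=1, R=0, W=1

issued = [0, 1, 2, 5]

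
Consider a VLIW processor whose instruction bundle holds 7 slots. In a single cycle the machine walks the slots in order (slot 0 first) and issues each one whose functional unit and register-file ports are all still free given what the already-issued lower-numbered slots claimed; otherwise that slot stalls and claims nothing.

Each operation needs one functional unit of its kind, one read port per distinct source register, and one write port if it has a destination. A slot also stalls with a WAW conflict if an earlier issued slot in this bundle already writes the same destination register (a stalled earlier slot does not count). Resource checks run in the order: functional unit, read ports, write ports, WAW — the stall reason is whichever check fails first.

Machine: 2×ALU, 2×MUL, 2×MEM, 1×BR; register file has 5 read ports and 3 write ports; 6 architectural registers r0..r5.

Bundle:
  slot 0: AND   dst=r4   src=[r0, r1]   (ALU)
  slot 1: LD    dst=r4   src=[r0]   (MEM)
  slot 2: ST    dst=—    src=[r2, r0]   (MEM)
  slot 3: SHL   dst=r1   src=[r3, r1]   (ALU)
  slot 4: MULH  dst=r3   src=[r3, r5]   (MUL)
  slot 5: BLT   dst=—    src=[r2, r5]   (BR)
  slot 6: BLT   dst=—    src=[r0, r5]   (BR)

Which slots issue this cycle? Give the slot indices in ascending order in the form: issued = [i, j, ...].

slot 0 (ALU): ISSUE — free A1,Mu2,Ld2,B1 rp3 wp2
slot 1 (MEM): stall WAW — free A1,Mu2,Ld2,B1 rp3 wp2
slot 2 (MEM): ISSUE — free A1,Mu2,Ld1,B1 rp1 wp2
slot 3 (ALU): stall RD_PORT — free A1,Mu2,Ld1,B1 rp1 wp2
slot 4 (MUL): stall RD_PORT — free A1,Mu2,Ld1,B1 rp1 wp2
slot 5 (BR): stall RD_PORT — free A1,Mu2,Ld1,B1 rp1 wp2
slot 6 (BR): stall RD_PORT — free A1,Mu2,Ld1,B1 rp1 wp2

issued = [0, 2]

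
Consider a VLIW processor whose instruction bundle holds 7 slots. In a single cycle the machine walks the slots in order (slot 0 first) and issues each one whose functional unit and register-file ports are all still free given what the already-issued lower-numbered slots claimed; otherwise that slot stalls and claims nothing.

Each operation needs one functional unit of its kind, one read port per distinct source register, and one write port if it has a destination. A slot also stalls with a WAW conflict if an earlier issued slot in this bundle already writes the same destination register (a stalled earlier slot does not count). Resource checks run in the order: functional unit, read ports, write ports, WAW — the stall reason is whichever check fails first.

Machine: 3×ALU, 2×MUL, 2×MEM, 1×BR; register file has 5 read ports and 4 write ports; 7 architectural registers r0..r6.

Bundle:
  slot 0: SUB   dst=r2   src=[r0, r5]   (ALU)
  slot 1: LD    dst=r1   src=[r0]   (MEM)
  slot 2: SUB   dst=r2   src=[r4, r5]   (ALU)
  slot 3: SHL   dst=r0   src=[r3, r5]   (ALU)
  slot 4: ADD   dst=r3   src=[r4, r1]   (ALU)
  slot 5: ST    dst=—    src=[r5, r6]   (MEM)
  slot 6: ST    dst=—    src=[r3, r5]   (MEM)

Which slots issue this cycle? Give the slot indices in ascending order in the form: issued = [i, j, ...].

slot 0 (ALU): ISSUE — free A2,Mu2,Ld2,B1 rp3 wp3
slot 1 (MEM): ISSUE — free A2,Mu2,Ld1,B1 rp2 wp2
slot 2 (ALU): stall WAW — free A2,Mu2,Ld1,B1 rp2 wp2
slot 3 (ALU): ISSUE — free A1,Mu2,Ld1,B1 rp0 wp1
slot 4 (ALU): stall RD_PORT — free A1,Mu2,Ld1,B1 rp0 wp1
slot 5 (MEM): stall RD_PORT — free A1,Mu2,Ld1,B1 rp0 wp1
slot 6 (MEM): stall RD_PORT — free A1,Mu2,Ld1,B1 rp0 wp1

issued = [0, 1, 3]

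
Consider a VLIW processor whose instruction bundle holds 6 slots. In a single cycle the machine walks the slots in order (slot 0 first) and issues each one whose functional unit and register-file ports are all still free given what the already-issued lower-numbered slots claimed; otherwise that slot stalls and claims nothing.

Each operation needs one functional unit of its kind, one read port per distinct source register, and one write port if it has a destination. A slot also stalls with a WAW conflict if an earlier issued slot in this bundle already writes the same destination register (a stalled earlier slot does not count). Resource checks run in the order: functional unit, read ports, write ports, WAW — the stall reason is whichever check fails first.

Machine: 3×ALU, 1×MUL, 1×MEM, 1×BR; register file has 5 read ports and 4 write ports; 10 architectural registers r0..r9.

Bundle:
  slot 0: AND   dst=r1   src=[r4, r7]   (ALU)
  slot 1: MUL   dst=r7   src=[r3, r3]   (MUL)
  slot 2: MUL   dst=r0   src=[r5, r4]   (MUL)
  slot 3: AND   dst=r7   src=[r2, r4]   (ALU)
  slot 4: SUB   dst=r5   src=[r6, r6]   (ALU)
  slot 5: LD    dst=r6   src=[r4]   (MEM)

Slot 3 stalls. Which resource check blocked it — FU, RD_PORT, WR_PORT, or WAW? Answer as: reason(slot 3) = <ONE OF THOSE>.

reason(slot 3) = WAW

[0] ALU needs rd=2 wr=1: ok; after: ALU=2 MUL=1 MEM=1 BR=1, R=3, W=3
[1] MUL needs rd=1 wr=1: ok; after: ALU=2 MUL=0 MEM=1 BR=1, R=2, W=2
[2] MUL needs rd=2 wr=1: FU; after: ALU=2 MUL=0 MEM=1 BR=1, R=2, W=2
[3] ALU needs rd=2 wr=1: WAW; after: ALU=2 MUL=0 MEM=1 BR=1, R=2, W=2
[4] ALU needs rd=1 wr=1: ok; after: ALU=1 MUL=0 MEM=1 BR=1, R=1, W=1
[5] MEM needs rd=1 wr=1: ok; after: ALU=1 MUL=0 MEM=0 BR=1, R=0, W=0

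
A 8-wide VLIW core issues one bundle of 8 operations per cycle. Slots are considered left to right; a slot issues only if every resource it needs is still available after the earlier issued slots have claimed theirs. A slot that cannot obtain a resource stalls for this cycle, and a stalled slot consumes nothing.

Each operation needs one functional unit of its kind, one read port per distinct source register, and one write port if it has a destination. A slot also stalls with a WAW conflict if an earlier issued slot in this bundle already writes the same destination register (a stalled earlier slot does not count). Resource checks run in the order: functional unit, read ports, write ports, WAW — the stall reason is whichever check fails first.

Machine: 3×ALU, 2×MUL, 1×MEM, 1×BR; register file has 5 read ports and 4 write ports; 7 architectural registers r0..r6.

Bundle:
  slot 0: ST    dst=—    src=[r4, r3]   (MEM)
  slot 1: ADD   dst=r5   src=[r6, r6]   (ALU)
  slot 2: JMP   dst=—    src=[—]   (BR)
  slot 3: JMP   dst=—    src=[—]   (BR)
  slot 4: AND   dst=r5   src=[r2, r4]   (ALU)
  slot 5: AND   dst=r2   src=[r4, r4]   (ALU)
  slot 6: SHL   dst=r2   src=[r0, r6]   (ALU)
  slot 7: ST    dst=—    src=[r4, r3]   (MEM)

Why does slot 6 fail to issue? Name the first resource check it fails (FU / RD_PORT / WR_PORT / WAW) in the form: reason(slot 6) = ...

[0] MEM needs rd=2 wr=0: ok; after: ALU=3 MUL=2 MEM=0 BR=1, R=3, W=4
[1] ALU needs rd=1 wr=1: ok; after: ALU=2 MUL=2 MEM=0 BR=1, R=2, W=3
[2] BR needs rd=0 wr=0: ok; after: ALU=2 MUL=2 MEM=0 BR=0, R=2, W=3
[3] BR needs rd=0 wr=0: FU; after: ALU=2 MUL=2 MEM=0 BR=0, R=2, W=3
[4] ALU needs rd=2 wr=1: WAW; after: ALU=2 MUL=2 MEM=0 BR=0, R=2, W=3
[5] ALU needs rd=1 wr=1: ok; after: ALU=1 MUL=2 MEM=0 BR=0, R=1, W=2
[6] ALU needs rd=2 wr=1: RD_PORT; after: ALU=1 MUL=2 MEM=0 BR=0, R=1, W=2
[7] MEM needs rd=2 wr=0: FU; after: ALU=1 MUL=2 MEM=0 BR=0, R=1, W=2

reason(slot 6) = RD_PORT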